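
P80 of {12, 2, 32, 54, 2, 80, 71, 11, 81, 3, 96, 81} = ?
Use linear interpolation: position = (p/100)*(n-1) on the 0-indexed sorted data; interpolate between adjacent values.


Sorted: 2, 2, 3, 11, 12, 32, 54, 71, 80, 81, 81, 96
n = 12
Index = 80/100 * 11 = 8.8000
Lower = data[8] = 80, Upper = data[9] = 81
P80 = 80 + 0.8000*(1) = 80.8000

P80 = 80.8000


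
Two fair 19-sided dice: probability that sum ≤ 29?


Total outcomes = 19×19 = 361
Favorable (sum ≤ 29): 316
P = 316/361 = 0.8753

P = 0.8753


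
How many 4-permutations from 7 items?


P(7,4) = 7!/3!
= 5040/6
= 840

P(7,4) = 840


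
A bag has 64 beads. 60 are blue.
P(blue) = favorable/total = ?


P = 60/64 = 0.9375

P = 0.9375


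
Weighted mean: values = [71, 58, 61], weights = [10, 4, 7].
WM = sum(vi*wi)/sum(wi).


Numerator = 71*10 + 58*4 + 61*7 = 1369
Denominator = 10 + 4 + 7 = 21
WM = 1369/21 = 65.1905

WM = 65.1905


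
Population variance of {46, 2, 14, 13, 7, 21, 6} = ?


Mean = 15.5714
Squared deviations: 925.8980, 184.1837, 2.4694, 6.6122, 73.4694, 29.4694, 91.6122
Sum = 1313.7143
Variance = 1313.7143/7 = 187.6735

Variance = 187.6735


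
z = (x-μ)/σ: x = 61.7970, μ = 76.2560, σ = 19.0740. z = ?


z = (61.7970 - 76.2560)/19.0740
= -14.4590/19.0740
= -0.7580

z = -0.7580


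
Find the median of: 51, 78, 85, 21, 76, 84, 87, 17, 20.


Sorted: 17, 20, 21, 51, 76, 78, 84, 85, 87
n = 9 (odd)
Middle value = 76

Median = 76


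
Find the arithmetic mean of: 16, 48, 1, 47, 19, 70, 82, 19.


Sum = 16 + 48 + 1 + 47 + 19 + 70 + 82 + 19 = 302
n = 8
Mean = 302/8 = 37.7500

Mean = 37.7500


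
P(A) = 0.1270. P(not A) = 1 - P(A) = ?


P(not A) = 1 - 0.1270 = 0.8730

P(not A) = 0.8730


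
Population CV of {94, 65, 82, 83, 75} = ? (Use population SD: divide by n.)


Mean = 79.8000
SD = 9.5791
CV = (9.5791/79.8000)*100 = 12.0039%

CV = 12.0039%


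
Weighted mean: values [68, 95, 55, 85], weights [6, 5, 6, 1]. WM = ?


Numerator = 68*6 + 95*5 + 55*6 + 85*1 = 1298
Denominator = 6 + 5 + 6 + 1 = 18
WM = 1298/18 = 72.1111

WM = 72.1111


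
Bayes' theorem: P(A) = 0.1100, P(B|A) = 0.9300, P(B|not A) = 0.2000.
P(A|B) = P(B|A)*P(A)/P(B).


P(B) = P(B|A)*P(A) + P(B|A')*P(A')
= 0.9300*0.1100 + 0.2000*0.8900
= 0.102300 + 0.178000 = 0.280300
P(A|B) = 0.102300/0.280300 = 0.3650

P(A|B) = 0.3650


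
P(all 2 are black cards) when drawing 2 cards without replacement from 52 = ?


P(all black cards) = (26/52) × (25/51)
= 0.2451

P = 0.2451


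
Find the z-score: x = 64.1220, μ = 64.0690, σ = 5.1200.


z = (64.1220 - 64.0690)/5.1200
= 0.0530/5.1200
= 0.0104

z = 0.0104


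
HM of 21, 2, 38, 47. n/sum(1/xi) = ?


Sum of reciprocals = 1/21 + 1/2 + 1/38 + 1/47 = 0.595211
HM = 4/0.595211 = 6.7203

HM = 6.7203


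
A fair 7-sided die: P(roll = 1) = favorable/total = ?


Favorable outcomes (roll = 1): 1
Total outcomes = 7
P = 1/7 = 0.1429

P = 0.1429


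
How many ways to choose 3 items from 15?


C(15,3) = 15!/(3! × 12!)
= 1307674368000/(6 × 479001600)
= 455

C(15,3) = 455


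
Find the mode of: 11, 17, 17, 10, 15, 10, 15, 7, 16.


Frequencies: 7:1, 10:2, 11:1, 15:2, 16:1, 17:2
Max frequency = 2
Mode = 10, 15, 17

Mode = 10, 15, 17


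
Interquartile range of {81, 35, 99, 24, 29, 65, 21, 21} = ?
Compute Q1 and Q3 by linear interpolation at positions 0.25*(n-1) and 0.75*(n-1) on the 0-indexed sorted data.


Sorted: 21, 21, 24, 29, 35, 65, 81, 99
Q1 (25th %ile) = 23.2500
Q3 (75th %ile) = 69.0000
IQR = 69.0000 - 23.2500 = 45.7500

IQR = 45.7500


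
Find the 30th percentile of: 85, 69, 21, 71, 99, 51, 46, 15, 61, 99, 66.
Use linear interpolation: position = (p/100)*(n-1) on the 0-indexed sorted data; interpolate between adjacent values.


Sorted: 15, 21, 46, 51, 61, 66, 69, 71, 85, 99, 99
n = 11
Index = 30/100 * 10 = 3.0000
Lower = data[3] = 51, Upper = data[4] = 61
P30 = 51 + 0*(10) = 51.0000

P30 = 51.0000


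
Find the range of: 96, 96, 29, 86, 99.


Max = 99, Min = 29
Range = 99 - 29 = 70

Range = 70


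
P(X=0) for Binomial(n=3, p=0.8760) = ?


C(3,0) = 1
p^0 = 1.000000
(1-p)^3 = 0.001907
P = 1 * 1.000000 * 0.001907 = 0.0019

P(X=0) = 0.0019


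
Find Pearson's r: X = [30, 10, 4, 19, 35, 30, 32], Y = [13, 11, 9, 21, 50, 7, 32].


Mean X = 22.8571, Mean Y = 20.4286
SD X = 11.141025, SD Y = 14.460361
Cov = 92.918367
r = 92.918367/(11.141025*14.460361) = 0.5768

r = 0.5768


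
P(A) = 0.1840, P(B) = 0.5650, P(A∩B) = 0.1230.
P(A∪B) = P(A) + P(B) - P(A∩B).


P(A∪B) = 0.1840 + 0.5650 - 0.1230
= 0.7490 - 0.1230
= 0.6260

P(A∪B) = 0.6260


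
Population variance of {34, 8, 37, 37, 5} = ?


Mean = 24.2000
Squared deviations: 96.0400, 262.4400, 163.8400, 163.8400, 368.6400
Sum = 1054.8000
Variance = 1054.8000/5 = 210.9600

Variance = 210.9600


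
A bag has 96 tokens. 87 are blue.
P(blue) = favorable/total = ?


P = 87/96 = 0.9062

P = 0.9062


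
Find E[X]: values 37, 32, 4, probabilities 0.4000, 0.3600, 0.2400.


E[X] = 37*0.4000 + 32*0.3600 + 4*0.2400
= 14.8000 + 11.5200 + 0.9600
= 27.2800

E[X] = 27.2800


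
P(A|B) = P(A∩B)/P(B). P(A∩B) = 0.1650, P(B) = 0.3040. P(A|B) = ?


P(A|B) = 0.1650/0.3040 = 0.5428

P(A|B) = 0.5428


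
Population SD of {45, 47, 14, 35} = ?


Mean = 35.2500
Variance = 171.1875
SD = sqrt(171.1875) = 13.0839

SD = 13.0839


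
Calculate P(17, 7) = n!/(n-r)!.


P(17,7) = 17!/10!
= 355687428096000/3628800
= 98017920

P(17,7) = 98017920


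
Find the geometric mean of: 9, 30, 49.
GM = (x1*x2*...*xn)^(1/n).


Product = 9 × 30 × 49 = 13230
GM = 13230^(1/3) = 23.6512

GM = 23.6512


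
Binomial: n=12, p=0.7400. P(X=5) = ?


C(12,5) = 792
p^5 = 0.221901
(1-p)^7 = 8.031810e-05
P = 792 * 0.221901 * 8.031810e-05 = 0.0141

P(X=5) = 0.0141


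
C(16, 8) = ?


C(16,8) = 16!/(8! × 8!)
= 20922789888000/(40320 × 40320)
= 12870

C(16,8) = 12870


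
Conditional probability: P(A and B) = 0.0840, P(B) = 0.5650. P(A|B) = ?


P(A|B) = 0.0840/0.5650 = 0.1487

P(A|B) = 0.1487


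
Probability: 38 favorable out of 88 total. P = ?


P = 38/88 = 0.4318

P = 0.4318


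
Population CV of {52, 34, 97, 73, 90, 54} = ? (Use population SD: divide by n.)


Mean = 66.6667
SD = 22.1635
CV = (22.1635/66.6667)*100 = 33.2453%

CV = 33.2453%


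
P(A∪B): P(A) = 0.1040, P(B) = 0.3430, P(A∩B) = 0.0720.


P(A∪B) = 0.1040 + 0.3430 - 0.0720
= 0.4470 - 0.0720
= 0.3750

P(A∪B) = 0.3750


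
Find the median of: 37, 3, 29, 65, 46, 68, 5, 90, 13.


Sorted: 3, 5, 13, 29, 37, 46, 65, 68, 90
n = 9 (odd)
Middle value = 37

Median = 37


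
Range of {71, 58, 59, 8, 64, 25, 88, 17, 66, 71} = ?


Max = 88, Min = 8
Range = 88 - 8 = 80

Range = 80


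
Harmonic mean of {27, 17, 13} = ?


Sum of reciprocals = 1/27 + 1/17 + 1/13 = 0.172784
HM = 3/0.172784 = 17.3628

HM = 17.3628


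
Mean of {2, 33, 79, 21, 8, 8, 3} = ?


Sum = 2 + 33 + 79 + 21 + 8 + 8 + 3 = 154
n = 7
Mean = 154/7 = 22.0000

Mean = 22.0000


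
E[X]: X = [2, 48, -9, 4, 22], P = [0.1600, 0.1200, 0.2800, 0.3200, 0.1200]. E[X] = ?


E[X] = 2*0.1600 + 48*0.1200 - 9*0.2800 + 4*0.3200 + 22*0.1200
= 0.3200 + 5.7600 - 2.5200 + 1.2800 + 2.6400
= 7.4800

E[X] = 7.4800


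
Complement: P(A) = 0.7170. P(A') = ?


P(not A) = 1 - 0.7170 = 0.2830

P(not A) = 0.2830


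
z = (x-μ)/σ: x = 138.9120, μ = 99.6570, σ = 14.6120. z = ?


z = (138.9120 - 99.6570)/14.6120
= 39.2550/14.6120
= 2.6865

z = 2.6865


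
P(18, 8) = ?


P(18,8) = 18!/10!
= 6402373705728000/3628800
= 1764322560

P(18,8) = 1764322560


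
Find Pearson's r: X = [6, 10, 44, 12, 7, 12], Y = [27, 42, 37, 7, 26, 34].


Mean X = 15.1667, Mean Y = 28.8333
SD X = 13.094740, SD Y = 11.216308
Cov = 43.361111
r = 43.361111/(13.094740*11.216308) = 0.2952

r = 0.2952


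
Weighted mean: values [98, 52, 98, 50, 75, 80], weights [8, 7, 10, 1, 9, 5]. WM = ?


Numerator = 98*8 + 52*7 + 98*10 + 50*1 + 75*9 + 80*5 = 3253
Denominator = 8 + 7 + 10 + 1 + 9 + 5 = 40
WM = 3253/40 = 81.3250

WM = 81.3250


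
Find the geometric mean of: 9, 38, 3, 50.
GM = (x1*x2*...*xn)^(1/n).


Product = 9 × 38 × 3 × 50 = 51300
GM = 51300^(1/4) = 15.0498

GM = 15.0498


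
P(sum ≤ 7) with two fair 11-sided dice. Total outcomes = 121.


Total outcomes = 11×11 = 121
Favorable (sum ≤ 7): 21
P = 21/121 = 0.1736

P = 0.1736


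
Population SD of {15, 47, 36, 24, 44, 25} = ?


Mean = 31.8333
Variance = 131.1389
SD = sqrt(131.1389) = 11.4516

SD = 11.4516


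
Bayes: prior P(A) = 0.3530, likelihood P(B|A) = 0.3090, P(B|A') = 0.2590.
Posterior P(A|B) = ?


P(B) = P(B|A)*P(A) + P(B|A')*P(A')
= 0.3090*0.3530 + 0.2590*0.6470
= 0.109077 + 0.167573 = 0.276650
P(A|B) = 0.109077/0.276650 = 0.3943

P(A|B) = 0.3943


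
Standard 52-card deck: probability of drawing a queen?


4 queens in 52 cards
P = 4/52 = 0.0769

P = 0.0769


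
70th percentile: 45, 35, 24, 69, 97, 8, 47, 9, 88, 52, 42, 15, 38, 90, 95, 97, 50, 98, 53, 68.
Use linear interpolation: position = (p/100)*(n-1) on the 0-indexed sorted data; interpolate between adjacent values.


Sorted: 8, 9, 15, 24, 35, 38, 42, 45, 47, 50, 52, 53, 68, 69, 88, 90, 95, 97, 97, 98
n = 20
Index = 70/100 * 19 = 13.3000
Lower = data[13] = 69, Upper = data[14] = 88
P70 = 69 + 0.3000*(19) = 74.7000

P70 = 74.7000


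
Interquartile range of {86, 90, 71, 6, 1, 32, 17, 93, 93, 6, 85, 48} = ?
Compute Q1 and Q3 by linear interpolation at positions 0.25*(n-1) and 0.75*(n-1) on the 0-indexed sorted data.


Sorted: 1, 6, 6, 17, 32, 48, 71, 85, 86, 90, 93, 93
Q1 (25th %ile) = 14.2500
Q3 (75th %ile) = 87.0000
IQR = 87.0000 - 14.2500 = 72.7500

IQR = 72.7500


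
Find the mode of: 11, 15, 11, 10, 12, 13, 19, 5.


Frequencies: 5:1, 10:1, 11:2, 12:1, 13:1, 15:1, 19:1
Max frequency = 2
Mode = 11

Mode = 11


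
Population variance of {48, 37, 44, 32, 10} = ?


Mean = 34.2000
Squared deviations: 190.4400, 7.8400, 96.0400, 4.8400, 585.6400
Sum = 884.8000
Variance = 884.8000/5 = 176.9600

Variance = 176.9600


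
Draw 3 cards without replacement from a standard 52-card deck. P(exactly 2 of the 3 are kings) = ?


Hypergeometric: P(X=2) = C(4,2)·C(48,1) / C(52,3)
= 6 × 48 / 22100
= 288/22100 = 0.0130

P = 0.0130


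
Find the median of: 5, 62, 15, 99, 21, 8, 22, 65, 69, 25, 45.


Sorted: 5, 8, 15, 21, 22, 25, 45, 62, 65, 69, 99
n = 11 (odd)
Middle value = 25

Median = 25


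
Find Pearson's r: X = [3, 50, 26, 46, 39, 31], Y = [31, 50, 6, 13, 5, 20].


Mean X = 32.5000, Mean Y = 20.8333
SD X = 15.521490, SD Y = 15.741841
Cov = 16.583333
r = 16.583333/(15.521490*15.741841) = 0.0679

r = 0.0679


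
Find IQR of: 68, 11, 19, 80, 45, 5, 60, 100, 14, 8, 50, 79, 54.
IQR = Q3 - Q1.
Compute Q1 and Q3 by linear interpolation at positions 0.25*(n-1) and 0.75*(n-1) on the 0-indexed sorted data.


Sorted: 5, 8, 11, 14, 19, 45, 50, 54, 60, 68, 79, 80, 100
Q1 (25th %ile) = 14.0000
Q3 (75th %ile) = 68.0000
IQR = 68.0000 - 14.0000 = 54.0000

IQR = 54.0000


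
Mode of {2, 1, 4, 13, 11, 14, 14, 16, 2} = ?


Frequencies: 1:1, 2:2, 4:1, 11:1, 13:1, 14:2, 16:1
Max frequency = 2
Mode = 2, 14

Mode = 2, 14


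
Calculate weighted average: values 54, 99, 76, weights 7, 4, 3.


Numerator = 54*7 + 99*4 + 76*3 = 1002
Denominator = 7 + 4 + 3 = 14
WM = 1002/14 = 71.5714

WM = 71.5714


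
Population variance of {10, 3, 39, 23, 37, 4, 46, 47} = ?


Mean = 26.1250
Squared deviations: 260.0156, 534.7656, 165.7656, 9.7656, 118.2656, 489.5156, 395.0156, 435.7656
Sum = 2408.8750
Variance = 2408.8750/8 = 301.1094

Variance = 301.1094


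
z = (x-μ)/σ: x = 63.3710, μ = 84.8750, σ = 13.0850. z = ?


z = (63.3710 - 84.8750)/13.0850
= -21.5040/13.0850
= -1.6434

z = -1.6434


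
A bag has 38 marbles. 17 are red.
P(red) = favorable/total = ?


P = 17/38 = 0.4474

P = 0.4474


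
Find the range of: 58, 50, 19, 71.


Max = 71, Min = 19
Range = 71 - 19 = 52

Range = 52


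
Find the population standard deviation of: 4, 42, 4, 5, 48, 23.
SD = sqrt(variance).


Mean = 21.0000
Variance = 334.6667
SD = sqrt(334.6667) = 18.2939

SD = 18.2939


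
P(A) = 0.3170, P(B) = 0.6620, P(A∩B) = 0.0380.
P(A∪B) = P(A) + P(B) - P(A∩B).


P(A∪B) = 0.3170 + 0.6620 - 0.0380
= 0.9790 - 0.0380
= 0.9410

P(A∪B) = 0.9410


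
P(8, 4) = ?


P(8,4) = 8!/4!
= 40320/24
= 1680

P(8,4) = 1680


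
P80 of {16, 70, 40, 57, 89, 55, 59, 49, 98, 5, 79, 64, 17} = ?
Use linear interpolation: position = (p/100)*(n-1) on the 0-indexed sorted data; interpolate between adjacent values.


Sorted: 5, 16, 17, 40, 49, 55, 57, 59, 64, 70, 79, 89, 98
n = 13
Index = 80/100 * 12 = 9.6000
Lower = data[9] = 70, Upper = data[10] = 79
P80 = 70 + 0.6000*(9) = 75.4000

P80 = 75.4000


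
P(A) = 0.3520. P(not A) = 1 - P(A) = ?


P(not A) = 1 - 0.3520 = 0.6480

P(not A) = 0.6480


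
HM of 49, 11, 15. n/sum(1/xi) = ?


Sum of reciprocals = 1/49 + 1/11 + 1/15 = 0.177984
HM = 3/0.177984 = 16.8555

HM = 16.8555


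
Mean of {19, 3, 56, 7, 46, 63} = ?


Sum = 19 + 3 + 56 + 7 + 46 + 63 = 194
n = 6
Mean = 194/6 = 32.3333

Mean = 32.3333


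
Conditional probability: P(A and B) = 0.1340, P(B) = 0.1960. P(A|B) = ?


P(A|B) = 0.1340/0.1960 = 0.6837

P(A|B) = 0.6837


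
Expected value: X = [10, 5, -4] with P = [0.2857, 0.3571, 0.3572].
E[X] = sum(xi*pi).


E[X] = 10*0.2857 + 5*0.3571 - 4*0.3572
= 2.8570 + 1.7855 - 1.4288
= 3.2137

E[X] = 3.2137


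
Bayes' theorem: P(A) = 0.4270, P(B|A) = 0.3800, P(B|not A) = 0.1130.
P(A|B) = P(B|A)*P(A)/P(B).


P(B) = P(B|A)*P(A) + P(B|A')*P(A')
= 0.3800*0.4270 + 0.1130*0.5730
= 0.162260 + 0.064749 = 0.227009
P(A|B) = 0.162260/0.227009 = 0.7148

P(A|B) = 0.7148


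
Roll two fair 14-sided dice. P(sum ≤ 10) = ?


Total outcomes = 14×14 = 196
Favorable (sum ≤ 10): 45
P = 45/196 = 0.2296

P = 0.2296


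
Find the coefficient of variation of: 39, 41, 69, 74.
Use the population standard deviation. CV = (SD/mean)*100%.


Mean = 55.7500
SD = 15.8647
CV = (15.8647/55.7500)*100 = 28.4568%

CV = 28.4568%


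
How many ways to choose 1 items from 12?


C(12,1) = 12!/(1! × 11!)
= 479001600/(1 × 39916800)
= 12

C(12,1) = 12


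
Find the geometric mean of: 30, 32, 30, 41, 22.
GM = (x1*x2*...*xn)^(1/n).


Product = 30 × 32 × 30 × 41 × 22 = 25977600
GM = 25977600^(1/5) = 30.4032

GM = 30.4032


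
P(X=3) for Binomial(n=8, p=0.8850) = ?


C(8,3) = 56
p^3 = 0.693154
(1-p)^5 = 2.011357e-05
P = 56 * 0.693154 * 2.011357e-05 = 0.0008

P(X=3) = 0.0008


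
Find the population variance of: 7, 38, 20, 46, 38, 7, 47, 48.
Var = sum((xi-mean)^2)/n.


Mean = 31.3750
Squared deviations: 594.1406, 43.8906, 129.3906, 213.8906, 43.8906, 594.1406, 244.1406, 276.3906
Sum = 2139.8750
Variance = 2139.8750/8 = 267.4844

Variance = 267.4844


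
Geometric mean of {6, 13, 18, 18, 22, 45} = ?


Product = 6 × 13 × 18 × 18 × 22 × 45 = 25019280
GM = 25019280^(1/6) = 17.1020

GM = 17.1020


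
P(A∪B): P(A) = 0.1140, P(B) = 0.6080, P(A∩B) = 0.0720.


P(A∪B) = 0.1140 + 0.6080 - 0.0720
= 0.7220 - 0.0720
= 0.6500

P(A∪B) = 0.6500


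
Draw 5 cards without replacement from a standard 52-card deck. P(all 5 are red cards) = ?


P(all red cards) = (26/52) × (25/51) × (24/50) × (23/49) × (22/48)
= 0.0253

P = 0.0253


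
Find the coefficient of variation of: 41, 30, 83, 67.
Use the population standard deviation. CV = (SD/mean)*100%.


Mean = 55.2500
SD = 20.9090
CV = (20.9090/55.2500)*100 = 37.8444%

CV = 37.8444%


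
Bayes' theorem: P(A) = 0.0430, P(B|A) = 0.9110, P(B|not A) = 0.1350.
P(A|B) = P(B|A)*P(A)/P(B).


P(B) = P(B|A)*P(A) + P(B|A')*P(A')
= 0.9110*0.0430 + 0.1350*0.9570
= 0.039173 + 0.129195 = 0.168368
P(A|B) = 0.039173/0.168368 = 0.2327

P(A|B) = 0.2327


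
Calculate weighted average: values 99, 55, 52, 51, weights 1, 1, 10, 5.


Numerator = 99*1 + 55*1 + 52*10 + 51*5 = 929
Denominator = 1 + 1 + 10 + 5 = 17
WM = 929/17 = 54.6471

WM = 54.6471


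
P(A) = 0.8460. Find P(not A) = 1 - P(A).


P(not A) = 1 - 0.8460 = 0.1540

P(not A) = 0.1540


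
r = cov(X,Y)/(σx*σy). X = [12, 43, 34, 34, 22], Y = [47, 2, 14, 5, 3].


Mean X = 29.0000, Mean Y = 14.2000
SD X = 10.807405, SD Y = 16.939894
Cov = -139.400000
r = -139.400000/(10.807405*16.939894) = -0.7614

r = -0.7614


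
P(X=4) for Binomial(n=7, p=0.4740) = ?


C(7,4) = 35
p^4 = 0.050479
(1-p)^3 = 0.145532
P = 35 * 0.050479 * 0.145532 = 0.2571

P(X=4) = 0.2571


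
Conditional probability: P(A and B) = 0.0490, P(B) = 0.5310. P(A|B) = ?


P(A|B) = 0.0490/0.5310 = 0.0923

P(A|B) = 0.0923


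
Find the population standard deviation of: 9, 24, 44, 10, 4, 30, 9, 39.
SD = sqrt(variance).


Mean = 21.1250
Variance = 205.1094
SD = sqrt(205.1094) = 14.3216

SD = 14.3216


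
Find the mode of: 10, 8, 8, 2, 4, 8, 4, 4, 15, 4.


Frequencies: 2:1, 4:4, 8:3, 10:1, 15:1
Max frequency = 4
Mode = 4

Mode = 4


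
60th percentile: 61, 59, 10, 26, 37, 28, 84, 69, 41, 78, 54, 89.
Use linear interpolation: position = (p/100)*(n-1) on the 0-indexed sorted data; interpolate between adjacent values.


Sorted: 10, 26, 28, 37, 41, 54, 59, 61, 69, 78, 84, 89
n = 12
Index = 60/100 * 11 = 6.6000
Lower = data[6] = 59, Upper = data[7] = 61
P60 = 59 + 0.6000*(2) = 60.2000

P60 = 60.2000


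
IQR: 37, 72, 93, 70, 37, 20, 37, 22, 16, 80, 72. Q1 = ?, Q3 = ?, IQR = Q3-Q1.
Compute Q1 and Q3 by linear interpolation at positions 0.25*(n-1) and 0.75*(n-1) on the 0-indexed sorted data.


Sorted: 16, 20, 22, 37, 37, 37, 70, 72, 72, 80, 93
Q1 (25th %ile) = 29.5000
Q3 (75th %ile) = 72.0000
IQR = 72.0000 - 29.5000 = 42.5000

IQR = 42.5000


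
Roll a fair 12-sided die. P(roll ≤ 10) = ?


Favorable outcomes (roll ≤ 10): 10
Total outcomes = 12
P = 10/12 = 0.8333

P = 0.8333


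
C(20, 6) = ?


C(20,6) = 20!/(6! × 14!)
= 2432902008176640000/(720 × 87178291200)
= 38760

C(20,6) = 38760


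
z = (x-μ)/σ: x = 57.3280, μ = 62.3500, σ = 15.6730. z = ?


z = (57.3280 - 62.3500)/15.6730
= -5.0220/15.6730
= -0.3204

z = -0.3204


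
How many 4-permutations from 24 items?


P(24,4) = 24!/20!
= 620448401733239439360000/2432902008176640000
= 255024

P(24,4) = 255024


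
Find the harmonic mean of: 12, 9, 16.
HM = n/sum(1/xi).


Sum of reciprocals = 1/12 + 1/9 + 1/16 = 0.256944
HM = 3/0.256944 = 11.6757

HM = 11.6757


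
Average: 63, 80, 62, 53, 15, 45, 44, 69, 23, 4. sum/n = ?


Sum = 63 + 80 + 62 + 53 + 15 + 45 + 44 + 69 + 23 + 4 = 458
n = 10
Mean = 458/10 = 45.8000

Mean = 45.8000


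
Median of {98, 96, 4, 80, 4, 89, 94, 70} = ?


Sorted: 4, 4, 70, 80, 89, 94, 96, 98
n = 8 (even)
Middle values: 80 and 89
Median = (80+89)/2 = 84.5000

Median = 84.5000


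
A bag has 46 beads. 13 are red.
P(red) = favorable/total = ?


P = 13/46 = 0.2826

P = 0.2826


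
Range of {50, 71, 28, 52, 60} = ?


Max = 71, Min = 28
Range = 71 - 28 = 43

Range = 43


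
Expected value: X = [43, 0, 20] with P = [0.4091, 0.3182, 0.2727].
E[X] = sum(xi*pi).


E[X] = 43*0.4091 + 0*0.3182 + 20*0.2727
= 17.5913 + 0 + 5.4540
= 23.0453

E[X] = 23.0453


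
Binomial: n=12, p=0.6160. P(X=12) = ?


C(12,12) = 1
p^12 = 0.002985
(1-p)^0 = 1.000000
P = 1 * 0.002985 * 1.000000 = 0.0030

P(X=12) = 0.0030


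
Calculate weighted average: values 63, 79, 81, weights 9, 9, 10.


Numerator = 63*9 + 79*9 + 81*10 = 2088
Denominator = 9 + 9 + 10 = 28
WM = 2088/28 = 74.5714

WM = 74.5714


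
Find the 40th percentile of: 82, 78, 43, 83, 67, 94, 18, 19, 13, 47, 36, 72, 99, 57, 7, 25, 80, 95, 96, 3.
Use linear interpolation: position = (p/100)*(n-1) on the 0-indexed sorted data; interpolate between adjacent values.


Sorted: 3, 7, 13, 18, 19, 25, 36, 43, 47, 57, 67, 72, 78, 80, 82, 83, 94, 95, 96, 99
n = 20
Index = 40/100 * 19 = 7.6000
Lower = data[7] = 43, Upper = data[8] = 47
P40 = 43 + 0.6000*(4) = 45.4000

P40 = 45.4000


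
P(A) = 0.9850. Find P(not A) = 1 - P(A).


P(not A) = 1 - 0.9850 = 0.0150

P(not A) = 0.0150


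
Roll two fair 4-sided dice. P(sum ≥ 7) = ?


Total outcomes = 4×4 = 16
Favorable (sum ≥ 7): 3
P = 3/16 = 0.1875

P = 0.1875


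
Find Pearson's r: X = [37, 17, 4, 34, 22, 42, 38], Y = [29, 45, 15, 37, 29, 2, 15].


Mean X = 27.7143, Mean Y = 24.5714
SD X = 12.791898, SD Y = 13.647157
Cov = -45.551020
r = -45.551020/(12.791898*13.647157) = -0.2609

r = -0.2609


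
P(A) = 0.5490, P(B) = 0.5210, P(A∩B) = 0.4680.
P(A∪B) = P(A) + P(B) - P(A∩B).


P(A∪B) = 0.5490 + 0.5210 - 0.4680
= 1.0700 - 0.4680
= 0.6020

P(A∪B) = 0.6020


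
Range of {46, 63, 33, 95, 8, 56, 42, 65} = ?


Max = 95, Min = 8
Range = 95 - 8 = 87

Range = 87


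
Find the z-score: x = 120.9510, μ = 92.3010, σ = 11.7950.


z = (120.9510 - 92.3010)/11.7950
= 28.6500/11.7950
= 2.4290

z = 2.4290


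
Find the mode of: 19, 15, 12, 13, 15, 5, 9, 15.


Frequencies: 5:1, 9:1, 12:1, 13:1, 15:3, 19:1
Max frequency = 3
Mode = 15

Mode = 15


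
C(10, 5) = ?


C(10,5) = 10!/(5! × 5!)
= 3628800/(120 × 120)
= 252

C(10,5) = 252


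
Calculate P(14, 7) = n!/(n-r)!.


P(14,7) = 14!/7!
= 87178291200/5040
= 17297280

P(14,7) = 17297280


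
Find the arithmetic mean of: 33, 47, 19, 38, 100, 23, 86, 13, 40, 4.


Sum = 33 + 47 + 19 + 38 + 100 + 23 + 86 + 13 + 40 + 4 = 403
n = 10
Mean = 403/10 = 40.3000

Mean = 40.3000


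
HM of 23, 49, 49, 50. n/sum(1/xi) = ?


Sum of reciprocals = 1/23 + 1/49 + 1/49 + 1/50 = 0.104295
HM = 4/0.104295 = 38.3529

HM = 38.3529


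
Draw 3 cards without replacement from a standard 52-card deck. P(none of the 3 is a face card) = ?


P(no face cards) = (40/52) × (39/51) × (38/50)
= 0.4471

P = 0.4471


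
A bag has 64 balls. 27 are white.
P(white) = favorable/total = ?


P = 27/64 = 0.4219

P = 0.4219


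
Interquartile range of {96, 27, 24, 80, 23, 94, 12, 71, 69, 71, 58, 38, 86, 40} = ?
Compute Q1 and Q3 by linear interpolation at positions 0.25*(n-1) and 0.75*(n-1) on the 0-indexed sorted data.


Sorted: 12, 23, 24, 27, 38, 40, 58, 69, 71, 71, 80, 86, 94, 96
Q1 (25th %ile) = 29.7500
Q3 (75th %ile) = 77.7500
IQR = 77.7500 - 29.7500 = 48.0000

IQR = 48.0000


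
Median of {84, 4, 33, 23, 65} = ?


Sorted: 4, 23, 33, 65, 84
n = 5 (odd)
Middle value = 33

Median = 33


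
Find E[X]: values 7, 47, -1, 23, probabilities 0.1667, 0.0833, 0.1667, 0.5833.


E[X] = 7*0.1667 + 47*0.0833 - 1*0.1667 + 23*0.5833
= 1.1669 + 3.9151 - 0.1667 + 13.4159
= 18.3312

E[X] = 18.3312


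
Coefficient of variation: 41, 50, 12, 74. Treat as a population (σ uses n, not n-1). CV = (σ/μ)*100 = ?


Mean = 44.2500
SD = 22.1853
CV = (22.1853/44.2500)*100 = 50.1363%

CV = 50.1363%


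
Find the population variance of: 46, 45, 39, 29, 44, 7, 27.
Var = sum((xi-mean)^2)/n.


Mean = 33.8571
Squared deviations: 147.4490, 124.1633, 26.4490, 23.5918, 102.8776, 721.3061, 47.0204
Sum = 1192.8571
Variance = 1192.8571/7 = 170.4082

Variance = 170.4082


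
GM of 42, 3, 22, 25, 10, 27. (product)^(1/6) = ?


Product = 42 × 3 × 22 × 25 × 10 × 27 = 18711000
GM = 18711000^(1/6) = 16.2936

GM = 16.2936


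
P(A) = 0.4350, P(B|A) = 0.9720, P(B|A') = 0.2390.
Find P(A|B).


P(B) = P(B|A)*P(A) + P(B|A')*P(A')
= 0.9720*0.4350 + 0.2390*0.5650
= 0.422820 + 0.135035 = 0.557855
P(A|B) = 0.422820/0.557855 = 0.7579

P(A|B) = 0.7579


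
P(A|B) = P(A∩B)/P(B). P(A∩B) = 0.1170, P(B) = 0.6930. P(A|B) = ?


P(A|B) = 0.1170/0.6930 = 0.1688

P(A|B) = 0.1688


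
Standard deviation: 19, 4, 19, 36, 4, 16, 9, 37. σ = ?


Mean = 18.0000
Variance = 145.5000
SD = sqrt(145.5000) = 12.0623

SD = 12.0623


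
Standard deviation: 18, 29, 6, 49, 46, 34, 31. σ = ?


Mean = 30.4286
Variance = 193.3878
SD = sqrt(193.3878) = 13.9064

SD = 13.9064


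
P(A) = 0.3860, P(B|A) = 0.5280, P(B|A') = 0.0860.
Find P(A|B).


P(B) = P(B|A)*P(A) + P(B|A')*P(A')
= 0.5280*0.3860 + 0.0860*0.6140
= 0.203808 + 0.052804 = 0.256612
P(A|B) = 0.203808/0.256612 = 0.7942

P(A|B) = 0.7942


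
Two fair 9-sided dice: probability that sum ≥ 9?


Total outcomes = 9×9 = 81
Favorable (sum ≥ 9): 53
P = 53/81 = 0.6543

P = 0.6543


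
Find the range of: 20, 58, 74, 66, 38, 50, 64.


Max = 74, Min = 20
Range = 74 - 20 = 54

Range = 54


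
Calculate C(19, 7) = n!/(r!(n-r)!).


C(19,7) = 19!/(7! × 12!)
= 121645100408832000/(5040 × 479001600)
= 50388

C(19,7) = 50388


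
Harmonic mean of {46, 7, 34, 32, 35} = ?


Sum of reciprocals = 1/46 + 1/7 + 1/34 + 1/32 + 1/35 = 0.253829
HM = 5/0.253829 = 19.6983

HM = 19.6983


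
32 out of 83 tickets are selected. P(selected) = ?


P = 32/83 = 0.3855

P = 0.3855


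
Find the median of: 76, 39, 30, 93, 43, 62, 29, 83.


Sorted: 29, 30, 39, 43, 62, 76, 83, 93
n = 8 (even)
Middle values: 43 and 62
Median = (43+62)/2 = 52.5000

Median = 52.5000


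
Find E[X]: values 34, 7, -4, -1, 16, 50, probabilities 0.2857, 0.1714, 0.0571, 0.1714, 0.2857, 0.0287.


E[X] = 34*0.2857 + 7*0.1714 - 4*0.0571 - 1*0.1714 + 16*0.2857 + 50*0.0287
= 9.7138 + 1.1998 - 0.2284 - 0.1714 + 4.5712 + 1.4350
= 16.5200

E[X] = 16.5200


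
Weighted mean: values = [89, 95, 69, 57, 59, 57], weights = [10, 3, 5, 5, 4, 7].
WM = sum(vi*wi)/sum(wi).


Numerator = 89*10 + 95*3 + 69*5 + 57*5 + 59*4 + 57*7 = 2440
Denominator = 10 + 3 + 5 + 5 + 4 + 7 = 34
WM = 2440/34 = 71.7647

WM = 71.7647


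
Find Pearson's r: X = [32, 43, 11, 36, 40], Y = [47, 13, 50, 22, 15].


Mean X = 32.4000, Mean Y = 29.4000
SD X = 11.324310, SD Y = 15.907231
Cov = -151.560000
r = -151.560000/(11.324310*15.907231) = -0.8414

r = -0.8414


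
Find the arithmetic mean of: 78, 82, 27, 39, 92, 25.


Sum = 78 + 82 + 27 + 39 + 92 + 25 = 343
n = 6
Mean = 343/6 = 57.1667

Mean = 57.1667


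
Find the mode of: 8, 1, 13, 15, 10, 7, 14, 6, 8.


Frequencies: 1:1, 6:1, 7:1, 8:2, 10:1, 13:1, 14:1, 15:1
Max frequency = 2
Mode = 8

Mode = 8


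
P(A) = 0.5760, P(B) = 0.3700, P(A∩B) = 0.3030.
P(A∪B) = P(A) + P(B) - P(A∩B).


P(A∪B) = 0.5760 + 0.3700 - 0.3030
= 0.9460 - 0.3030
= 0.6430

P(A∪B) = 0.6430


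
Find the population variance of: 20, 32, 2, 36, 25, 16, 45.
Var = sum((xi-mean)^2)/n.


Mean = 25.1429
Squared deviations: 26.4490, 47.0204, 535.5918, 117.8776, 0.0204, 83.5918, 394.3061
Sum = 1204.8571
Variance = 1204.8571/7 = 172.1224

Variance = 172.1224


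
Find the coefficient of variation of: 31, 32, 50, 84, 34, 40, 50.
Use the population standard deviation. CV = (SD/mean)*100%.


Mean = 45.8571
SD = 17.2248
CV = (17.2248/45.8571)*100 = 37.5619%

CV = 37.5619%


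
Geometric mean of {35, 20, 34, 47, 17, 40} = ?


Product = 35 × 20 × 34 × 47 × 17 × 40 = 760648000
GM = 760648000^(1/6) = 30.2132

GM = 30.2132


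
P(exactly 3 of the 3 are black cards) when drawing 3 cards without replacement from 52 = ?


Hypergeometric: P(X=3) = C(26,3)·C(26,0) / C(52,3)
= 2600 × 1 / 22100
= 2600/22100 = 0.1176

P = 0.1176


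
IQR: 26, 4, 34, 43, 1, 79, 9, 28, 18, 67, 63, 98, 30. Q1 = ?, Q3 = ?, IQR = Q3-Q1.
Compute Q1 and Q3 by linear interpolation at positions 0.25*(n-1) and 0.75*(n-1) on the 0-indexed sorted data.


Sorted: 1, 4, 9, 18, 26, 28, 30, 34, 43, 63, 67, 79, 98
Q1 (25th %ile) = 18.0000
Q3 (75th %ile) = 63.0000
IQR = 63.0000 - 18.0000 = 45.0000

IQR = 45.0000


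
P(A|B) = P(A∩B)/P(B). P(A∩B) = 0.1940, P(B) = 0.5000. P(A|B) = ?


P(A|B) = 0.1940/0.5000 = 0.3880

P(A|B) = 0.3880


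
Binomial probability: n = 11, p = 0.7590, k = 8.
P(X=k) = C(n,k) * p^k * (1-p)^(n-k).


C(11,8) = 165
p^8 = 0.110137
(1-p)^3 = 0.013998
P = 165 * 0.110137 * 0.013998 = 0.2544

P(X=8) = 0.2544


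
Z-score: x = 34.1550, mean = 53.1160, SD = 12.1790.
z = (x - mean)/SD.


z = (34.1550 - 53.1160)/12.1790
= -18.9610/12.1790
= -1.5569

z = -1.5569


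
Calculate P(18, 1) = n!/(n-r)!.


P(18,1) = 18!/17!
= 6402373705728000/355687428096000
= 18

P(18,1) = 18


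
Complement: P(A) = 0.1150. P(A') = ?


P(not A) = 1 - 0.1150 = 0.8850

P(not A) = 0.8850


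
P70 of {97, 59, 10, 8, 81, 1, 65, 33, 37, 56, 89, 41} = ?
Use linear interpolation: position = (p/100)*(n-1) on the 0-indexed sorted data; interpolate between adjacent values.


Sorted: 1, 8, 10, 33, 37, 41, 56, 59, 65, 81, 89, 97
n = 12
Index = 70/100 * 11 = 7.7000
Lower = data[7] = 59, Upper = data[8] = 65
P70 = 59 + 0.7000*(6) = 63.2000

P70 = 63.2000


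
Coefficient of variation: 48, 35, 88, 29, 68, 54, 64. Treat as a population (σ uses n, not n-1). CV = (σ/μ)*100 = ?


Mean = 55.1429
SD = 18.7649
CV = (18.7649/55.1429)*100 = 34.0297%

CV = 34.0297%


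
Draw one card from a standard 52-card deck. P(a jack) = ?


4 jacks in 52 cards
P = 4/52 = 0.0769

P = 0.0769


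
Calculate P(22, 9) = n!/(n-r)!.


P(22,9) = 22!/13!
= 1124000727777607680000/6227020800
= 180503769600

P(22,9) = 180503769600


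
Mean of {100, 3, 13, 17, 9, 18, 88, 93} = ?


Sum = 100 + 3 + 13 + 17 + 9 + 18 + 88 + 93 = 341
n = 8
Mean = 341/8 = 42.6250

Mean = 42.6250


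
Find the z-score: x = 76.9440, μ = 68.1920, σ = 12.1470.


z = (76.9440 - 68.1920)/12.1470
= 8.7520/12.1470
= 0.7205

z = 0.7205


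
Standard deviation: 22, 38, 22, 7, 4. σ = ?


Mean = 18.6000
Variance = 149.4400
SD = sqrt(149.4400) = 12.2246

SD = 12.2246


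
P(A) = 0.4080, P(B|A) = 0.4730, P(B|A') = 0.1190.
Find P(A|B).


P(B) = P(B|A)*P(A) + P(B|A')*P(A')
= 0.4730*0.4080 + 0.1190*0.5920
= 0.192984 + 0.070448 = 0.263432
P(A|B) = 0.192984/0.263432 = 0.7326

P(A|B) = 0.7326


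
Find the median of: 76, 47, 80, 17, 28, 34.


Sorted: 17, 28, 34, 47, 76, 80
n = 6 (even)
Middle values: 34 and 47
Median = (34+47)/2 = 40.5000

Median = 40.5000


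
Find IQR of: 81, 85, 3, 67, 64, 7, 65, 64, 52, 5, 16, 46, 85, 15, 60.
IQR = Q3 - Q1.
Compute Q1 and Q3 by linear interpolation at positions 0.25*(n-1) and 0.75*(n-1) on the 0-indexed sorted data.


Sorted: 3, 5, 7, 15, 16, 46, 52, 60, 64, 64, 65, 67, 81, 85, 85
Q1 (25th %ile) = 15.5000
Q3 (75th %ile) = 66.0000
IQR = 66.0000 - 15.5000 = 50.5000

IQR = 50.5000


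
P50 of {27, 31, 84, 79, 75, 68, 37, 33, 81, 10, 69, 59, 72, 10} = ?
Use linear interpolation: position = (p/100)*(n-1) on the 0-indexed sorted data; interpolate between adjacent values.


Sorted: 10, 10, 27, 31, 33, 37, 59, 68, 69, 72, 75, 79, 81, 84
n = 14
Index = 50/100 * 13 = 6.5000
Lower = data[6] = 59, Upper = data[7] = 68
P50 = 59 + 0.5000*(9) = 63.5000

P50 = 63.5000


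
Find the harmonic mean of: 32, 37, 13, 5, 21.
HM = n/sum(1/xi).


Sum of reciprocals = 1/32 + 1/37 + 1/13 + 1/5 + 1/21 = 0.382819
HM = 5/0.382819 = 13.0610

HM = 13.0610


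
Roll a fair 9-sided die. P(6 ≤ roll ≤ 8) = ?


Favorable outcomes (6 ≤ roll ≤ 8): 3
Total outcomes = 9
P = 3/9 = 0.3333

P = 0.3333


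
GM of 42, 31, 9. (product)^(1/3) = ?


Product = 42 × 31 × 9 = 11718
GM = 11718^(1/3) = 22.7135

GM = 22.7135


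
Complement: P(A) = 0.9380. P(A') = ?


P(not A) = 1 - 0.9380 = 0.0620

P(not A) = 0.0620


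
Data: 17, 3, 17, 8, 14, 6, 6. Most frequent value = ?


Frequencies: 3:1, 6:2, 8:1, 14:1, 17:2
Max frequency = 2
Mode = 6, 17

Mode = 6, 17


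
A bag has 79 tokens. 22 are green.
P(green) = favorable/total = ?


P = 22/79 = 0.2785

P = 0.2785


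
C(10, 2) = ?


C(10,2) = 10!/(2! × 8!)
= 3628800/(2 × 40320)
= 45

C(10,2) = 45


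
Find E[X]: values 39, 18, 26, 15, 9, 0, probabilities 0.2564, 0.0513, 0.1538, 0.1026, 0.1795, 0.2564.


E[X] = 39*0.2564 + 18*0.0513 + 26*0.1538 + 15*0.1026 + 9*0.1795 + 0*0.2564
= 9.9996 + 0.9234 + 3.9988 + 1.5390 + 1.6155 + 0
= 18.0763

E[X] = 18.0763


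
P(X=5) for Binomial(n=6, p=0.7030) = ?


C(6,5) = 6
p^5 = 0.171703
(1-p)^1 = 0.297000
P = 6 * 0.171703 * 0.297000 = 0.3060

P(X=5) = 0.3060


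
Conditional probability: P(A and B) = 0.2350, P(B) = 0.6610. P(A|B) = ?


P(A|B) = 0.2350/0.6610 = 0.3555

P(A|B) = 0.3555


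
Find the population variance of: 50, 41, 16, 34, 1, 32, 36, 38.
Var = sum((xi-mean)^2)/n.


Mean = 31.0000
Squared deviations: 361.0000, 100.0000, 225.0000, 9.0000, 900.0000, 1.0000, 25.0000, 49.0000
Sum = 1670.0000
Variance = 1670.0000/8 = 208.7500

Variance = 208.7500


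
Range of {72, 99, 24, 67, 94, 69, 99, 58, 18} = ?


Max = 99, Min = 18
Range = 99 - 18 = 81

Range = 81


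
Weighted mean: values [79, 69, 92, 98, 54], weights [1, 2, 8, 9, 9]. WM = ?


Numerator = 79*1 + 69*2 + 92*8 + 98*9 + 54*9 = 2321
Denominator = 1 + 2 + 8 + 9 + 9 = 29
WM = 2321/29 = 80.0345

WM = 80.0345


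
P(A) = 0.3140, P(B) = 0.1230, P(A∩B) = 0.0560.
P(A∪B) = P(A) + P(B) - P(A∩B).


P(A∪B) = 0.3140 + 0.1230 - 0.0560
= 0.4370 - 0.0560
= 0.3810

P(A∪B) = 0.3810


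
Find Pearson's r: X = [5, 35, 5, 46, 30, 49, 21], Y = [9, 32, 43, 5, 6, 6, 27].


Mean X = 27.2857, Mean Y = 18.2857
SD X = 16.567734, SD Y = 14.339897
Cov = -120.224490
r = -120.224490/(16.567734*14.339897) = -0.5060

r = -0.5060


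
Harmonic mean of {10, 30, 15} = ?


Sum of reciprocals = 1/10 + 1/30 + 1/15 = 0.200000
HM = 3/0.200000 = 15.0000

HM = 15.0000


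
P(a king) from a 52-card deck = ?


4 kings in 52 cards
P = 4/52 = 0.0769

P = 0.0769


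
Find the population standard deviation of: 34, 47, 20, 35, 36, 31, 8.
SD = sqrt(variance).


Mean = 30.1429
Variance = 135.8367
SD = sqrt(135.8367) = 11.6549

SD = 11.6549


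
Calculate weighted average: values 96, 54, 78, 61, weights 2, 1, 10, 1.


Numerator = 96*2 + 54*1 + 78*10 + 61*1 = 1087
Denominator = 2 + 1 + 10 + 1 = 14
WM = 1087/14 = 77.6429

WM = 77.6429


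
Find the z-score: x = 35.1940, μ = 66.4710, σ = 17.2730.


z = (35.1940 - 66.4710)/17.2730
= -31.2770/17.2730
= -1.8107

z = -1.8107


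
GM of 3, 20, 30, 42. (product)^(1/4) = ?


Product = 3 × 20 × 30 × 42 = 75600
GM = 75600^(1/4) = 16.5818

GM = 16.5818


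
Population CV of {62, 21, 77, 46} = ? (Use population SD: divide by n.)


Mean = 51.5000
SD = 20.7425
CV = (20.7425/51.5000)*100 = 40.2766%

CV = 40.2766%


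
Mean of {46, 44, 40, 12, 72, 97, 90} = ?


Sum = 46 + 44 + 40 + 12 + 72 + 97 + 90 = 401
n = 7
Mean = 401/7 = 57.2857

Mean = 57.2857


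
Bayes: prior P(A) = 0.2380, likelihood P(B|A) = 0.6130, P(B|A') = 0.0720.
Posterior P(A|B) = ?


P(B) = P(B|A)*P(A) + P(B|A')*P(A')
= 0.6130*0.2380 + 0.0720*0.7620
= 0.145894 + 0.054864 = 0.200758
P(A|B) = 0.145894/0.200758 = 0.7267

P(A|B) = 0.7267


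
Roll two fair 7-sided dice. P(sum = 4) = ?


Total outcomes = 7×7 = 49
Favorable (sum = 4): 3
P = 3/49 = 0.0612

P = 0.0612


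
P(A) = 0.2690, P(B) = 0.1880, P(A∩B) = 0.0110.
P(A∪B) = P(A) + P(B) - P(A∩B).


P(A∪B) = 0.2690 + 0.1880 - 0.0110
= 0.4570 - 0.0110
= 0.4460

P(A∪B) = 0.4460


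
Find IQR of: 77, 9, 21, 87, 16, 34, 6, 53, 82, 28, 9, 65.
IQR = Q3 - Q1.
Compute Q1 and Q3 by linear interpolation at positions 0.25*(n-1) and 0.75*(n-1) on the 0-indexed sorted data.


Sorted: 6, 9, 9, 16, 21, 28, 34, 53, 65, 77, 82, 87
Q1 (25th %ile) = 14.2500
Q3 (75th %ile) = 68.0000
IQR = 68.0000 - 14.2500 = 53.7500

IQR = 53.7500


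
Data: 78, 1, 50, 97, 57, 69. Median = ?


Sorted: 1, 50, 57, 69, 78, 97
n = 6 (even)
Middle values: 57 and 69
Median = (57+69)/2 = 63.0000

Median = 63.0000


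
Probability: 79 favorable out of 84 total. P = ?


P = 79/84 = 0.9405

P = 0.9405


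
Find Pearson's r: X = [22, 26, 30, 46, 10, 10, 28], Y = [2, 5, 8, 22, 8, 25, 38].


Mean X = 24.5714, Mean Y = 15.4286
SD X = 11.549362, SD Y = 12.210735
Cov = 23.755102
r = 23.755102/(11.549362*12.210735) = 0.1684

r = 0.1684


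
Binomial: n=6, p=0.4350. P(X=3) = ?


C(6,3) = 20
p^3 = 0.082313
(1-p)^3 = 0.180362
P = 20 * 0.082313 * 0.180362 = 0.2969

P(X=3) = 0.2969


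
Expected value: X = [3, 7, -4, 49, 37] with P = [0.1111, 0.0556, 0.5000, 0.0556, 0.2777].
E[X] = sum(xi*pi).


E[X] = 3*0.1111 + 7*0.0556 - 4*0.5000 + 49*0.0556 + 37*0.2777
= 0.3333 + 0.3892 - 2.0000 + 2.7244 + 10.2749
= 11.7218

E[X] = 11.7218


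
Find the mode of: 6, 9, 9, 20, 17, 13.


Frequencies: 6:1, 9:2, 13:1, 17:1, 20:1
Max frequency = 2
Mode = 9

Mode = 9


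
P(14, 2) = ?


P(14,2) = 14!/12!
= 87178291200/479001600
= 182

P(14,2) = 182


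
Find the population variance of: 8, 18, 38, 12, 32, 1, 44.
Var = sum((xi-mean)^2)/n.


Mean = 21.8571
Squared deviations: 192.0204, 14.8776, 260.5918, 97.1633, 102.8776, 435.0204, 490.3061
Sum = 1592.8571
Variance = 1592.8571/7 = 227.5510

Variance = 227.5510


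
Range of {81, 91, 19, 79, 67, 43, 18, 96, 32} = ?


Max = 96, Min = 18
Range = 96 - 18 = 78

Range = 78


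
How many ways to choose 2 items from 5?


C(5,2) = 5!/(2! × 3!)
= 120/(2 × 6)
= 10

C(5,2) = 10


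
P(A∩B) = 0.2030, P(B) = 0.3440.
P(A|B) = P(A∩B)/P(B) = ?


P(A|B) = 0.2030/0.3440 = 0.5901

P(A|B) = 0.5901


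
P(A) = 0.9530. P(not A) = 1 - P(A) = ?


P(not A) = 1 - 0.9530 = 0.0470

P(not A) = 0.0470


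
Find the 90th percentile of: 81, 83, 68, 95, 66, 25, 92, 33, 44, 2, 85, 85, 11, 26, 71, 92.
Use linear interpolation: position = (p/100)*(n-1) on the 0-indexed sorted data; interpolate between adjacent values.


Sorted: 2, 11, 25, 26, 33, 44, 66, 68, 71, 81, 83, 85, 85, 92, 92, 95
n = 16
Index = 90/100 * 15 = 13.5000
Lower = data[13] = 92, Upper = data[14] = 92
P90 = 92 + 0.5000*(0) = 92.0000

P90 = 92.0000


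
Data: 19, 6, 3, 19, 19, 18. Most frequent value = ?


Frequencies: 3:1, 6:1, 18:1, 19:3
Max frequency = 3
Mode = 19

Mode = 19


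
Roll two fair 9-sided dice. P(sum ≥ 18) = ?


Total outcomes = 9×9 = 81
Favorable (sum ≥ 18): 1
P = 1/81 = 0.0123

P = 0.0123


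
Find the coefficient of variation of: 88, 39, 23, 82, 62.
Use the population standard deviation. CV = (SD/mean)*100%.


Mean = 58.8000
SD = 24.7984
CV = (24.7984/58.8000)*100 = 42.1741%

CV = 42.1741%


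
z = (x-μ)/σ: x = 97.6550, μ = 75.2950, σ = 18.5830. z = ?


z = (97.6550 - 75.2950)/18.5830
= 22.3600/18.5830
= 1.2033

z = 1.2033


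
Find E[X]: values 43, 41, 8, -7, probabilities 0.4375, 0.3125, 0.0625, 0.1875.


E[X] = 43*0.4375 + 41*0.3125 + 8*0.0625 - 7*0.1875
= 18.8125 + 12.8125 + 0.5000 - 1.3125
= 30.8125

E[X] = 30.8125


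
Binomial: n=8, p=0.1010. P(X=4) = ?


C(8,4) = 70
p^4 = 0.000104
(1-p)^4 = 0.653189
P = 70 * 0.000104 * 0.653189 = 0.0048

P(X=4) = 0.0048


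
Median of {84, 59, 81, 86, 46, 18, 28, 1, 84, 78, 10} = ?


Sorted: 1, 10, 18, 28, 46, 59, 78, 81, 84, 84, 86
n = 11 (odd)
Middle value = 59

Median = 59


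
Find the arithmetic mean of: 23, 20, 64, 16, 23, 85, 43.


Sum = 23 + 20 + 64 + 16 + 23 + 85 + 43 = 274
n = 7
Mean = 274/7 = 39.1429

Mean = 39.1429


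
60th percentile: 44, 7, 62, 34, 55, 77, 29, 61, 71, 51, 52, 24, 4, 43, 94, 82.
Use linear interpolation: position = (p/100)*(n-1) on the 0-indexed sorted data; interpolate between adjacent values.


Sorted: 4, 7, 24, 29, 34, 43, 44, 51, 52, 55, 61, 62, 71, 77, 82, 94
n = 16
Index = 60/100 * 15 = 9.0000
Lower = data[9] = 55, Upper = data[10] = 61
P60 = 55 + 0*(6) = 55.0000

P60 = 55.0000


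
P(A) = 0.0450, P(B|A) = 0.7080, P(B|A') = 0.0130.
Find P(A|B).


P(B) = P(B|A)*P(A) + P(B|A')*P(A')
= 0.7080*0.0450 + 0.0130*0.9550
= 0.031860 + 0.012415 = 0.044275
P(A|B) = 0.031860/0.044275 = 0.7196

P(A|B) = 0.7196


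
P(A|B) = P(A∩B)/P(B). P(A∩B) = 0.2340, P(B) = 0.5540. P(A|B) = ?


P(A|B) = 0.2340/0.5540 = 0.4224

P(A|B) = 0.4224
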